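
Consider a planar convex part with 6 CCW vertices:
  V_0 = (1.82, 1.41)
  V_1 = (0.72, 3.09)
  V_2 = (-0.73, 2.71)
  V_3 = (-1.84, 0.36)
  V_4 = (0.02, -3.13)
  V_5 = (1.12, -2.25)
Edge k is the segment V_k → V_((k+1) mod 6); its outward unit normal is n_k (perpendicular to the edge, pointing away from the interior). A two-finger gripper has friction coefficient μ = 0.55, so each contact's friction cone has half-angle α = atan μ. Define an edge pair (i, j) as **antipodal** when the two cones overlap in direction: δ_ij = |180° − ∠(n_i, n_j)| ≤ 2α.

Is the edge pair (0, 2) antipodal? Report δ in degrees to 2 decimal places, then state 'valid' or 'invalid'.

δ = 58.50°, invalid

α = atan 0.55 = 28.81°;  2α = 57.62°
edge 0: e_0 = (-1.10, +1.68);  n_0 = (+0.8366, +0.5478)
edge 2: e_2 = (-1.11, -2.35);  n_2 = (-0.9042, +0.4271)
∠(n_0, n_2) = 121.50°
δ = |180° − 121.50°| = 58.50°
58.50° > 2α = 57.62°  →  invalid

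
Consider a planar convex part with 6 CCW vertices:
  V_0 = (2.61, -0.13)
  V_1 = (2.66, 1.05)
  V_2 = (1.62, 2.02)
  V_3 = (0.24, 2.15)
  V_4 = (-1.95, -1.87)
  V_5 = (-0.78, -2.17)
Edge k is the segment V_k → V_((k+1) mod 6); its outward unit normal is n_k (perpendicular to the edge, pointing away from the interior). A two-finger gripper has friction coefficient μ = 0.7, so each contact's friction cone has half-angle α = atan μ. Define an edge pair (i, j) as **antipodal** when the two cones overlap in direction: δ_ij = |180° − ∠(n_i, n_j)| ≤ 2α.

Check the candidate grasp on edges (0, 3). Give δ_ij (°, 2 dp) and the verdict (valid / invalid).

δ = 26.15°, valid

α = atan 0.7 = 34.99°;  2α = 69.98°
edge 0: e_0 = (+0.05, +1.18);  n_0 = (+0.9991, -0.0423)
edge 3: e_3 = (-2.19, -4.02);  n_3 = (-0.8781, +0.4784)
∠(n_0, n_3) = 153.85°
δ = |180° − 153.85°| = 26.15°
26.15° ≤ 2α = 69.98°  →  valid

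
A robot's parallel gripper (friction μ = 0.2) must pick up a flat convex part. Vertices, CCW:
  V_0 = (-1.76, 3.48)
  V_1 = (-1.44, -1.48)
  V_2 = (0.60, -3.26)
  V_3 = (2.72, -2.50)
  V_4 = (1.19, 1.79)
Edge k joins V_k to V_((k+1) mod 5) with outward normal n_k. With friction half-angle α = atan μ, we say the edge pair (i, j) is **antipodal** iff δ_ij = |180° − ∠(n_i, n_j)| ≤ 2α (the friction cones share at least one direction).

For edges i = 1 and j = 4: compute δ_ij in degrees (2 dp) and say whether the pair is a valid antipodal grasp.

α = atan 0.2 = 11.31°;  2α = 22.62°
edge 1: e_1 = (+2.04, -1.78);  n_1 = (-0.6575, -0.7535)
edge 4: e_4 = (-2.95, +1.69);  n_4 = (+0.4971, +0.8677)
∠(n_1, n_4) = 168.70°
δ = |180° − 168.70°| = 11.30°
11.30° ≤ 2α = 22.62°  →  valid

δ = 11.30°, valid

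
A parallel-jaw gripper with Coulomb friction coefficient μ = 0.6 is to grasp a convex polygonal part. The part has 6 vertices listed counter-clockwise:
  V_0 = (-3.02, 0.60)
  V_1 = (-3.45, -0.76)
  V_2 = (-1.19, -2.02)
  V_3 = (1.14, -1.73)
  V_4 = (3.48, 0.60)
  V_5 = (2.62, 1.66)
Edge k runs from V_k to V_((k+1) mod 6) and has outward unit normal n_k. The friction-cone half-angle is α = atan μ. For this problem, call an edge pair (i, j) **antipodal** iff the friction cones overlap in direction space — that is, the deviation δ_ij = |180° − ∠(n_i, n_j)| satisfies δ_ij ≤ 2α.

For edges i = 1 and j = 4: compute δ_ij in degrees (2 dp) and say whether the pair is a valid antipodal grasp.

δ = 21.81°, valid

α = atan 0.6 = 30.96°;  2α = 61.93°
edge 1: e_1 = (+2.26, -1.26);  n_1 = (-0.4870, -0.8734)
edge 4: e_4 = (-0.86, +1.06);  n_4 = (+0.7766, +0.6300)
∠(n_1, n_4) = 158.19°
δ = |180° − 158.19°| = 21.81°
21.81° ≤ 2α = 61.93°  →  valid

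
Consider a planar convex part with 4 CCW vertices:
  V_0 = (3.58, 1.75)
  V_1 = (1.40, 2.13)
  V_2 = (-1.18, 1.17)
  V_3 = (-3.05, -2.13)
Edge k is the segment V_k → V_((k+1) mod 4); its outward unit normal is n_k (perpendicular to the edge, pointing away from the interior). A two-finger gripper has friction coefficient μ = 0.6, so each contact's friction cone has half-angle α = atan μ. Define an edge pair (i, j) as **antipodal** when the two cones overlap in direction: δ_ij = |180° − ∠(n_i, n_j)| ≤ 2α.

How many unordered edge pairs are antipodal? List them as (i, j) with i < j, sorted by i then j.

count = 3; pairs: (0,3), (1,3), (2,3)

α = atan 0.6 = 30.96°;  2α = 61.93°
n_0 = (+0.1717, +0.9851)
n_1 = (-0.3487, +0.9372)
n_2 = (-0.8700, +0.4930)
n_3 = (+0.5051, -0.8631)
  (0,1): δ = 149.70°  ·
  (0,2): δ = 109.65°  ·
  (0,3): δ = 40.22°  ✓
  (1,2): δ = 139.95°  ·
  (1,3): δ = 9.93°  ✓
  (2,3): δ = 30.12°  ✓
antipodal pairs: 3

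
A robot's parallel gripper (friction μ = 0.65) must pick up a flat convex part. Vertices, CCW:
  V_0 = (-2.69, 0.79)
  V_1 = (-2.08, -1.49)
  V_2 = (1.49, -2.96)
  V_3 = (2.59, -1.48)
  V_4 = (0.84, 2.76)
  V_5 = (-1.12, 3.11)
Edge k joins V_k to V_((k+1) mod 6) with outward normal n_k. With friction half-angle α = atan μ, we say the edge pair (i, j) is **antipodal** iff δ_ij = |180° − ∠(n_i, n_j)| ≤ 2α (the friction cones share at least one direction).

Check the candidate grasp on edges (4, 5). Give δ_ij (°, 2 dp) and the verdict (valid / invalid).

δ = 113.96°, invalid

α = atan 0.65 = 33.02°;  2α = 66.05°
edge 4: e_4 = (-1.96, +0.35);  n_4 = (+0.1758, +0.9844)
edge 5: e_5 = (-1.57, -2.32);  n_5 = (-0.8282, +0.5605)
∠(n_4, n_5) = 66.04°
δ = |180° − 66.04°| = 113.96°
113.96° > 2α = 66.05°  →  invalid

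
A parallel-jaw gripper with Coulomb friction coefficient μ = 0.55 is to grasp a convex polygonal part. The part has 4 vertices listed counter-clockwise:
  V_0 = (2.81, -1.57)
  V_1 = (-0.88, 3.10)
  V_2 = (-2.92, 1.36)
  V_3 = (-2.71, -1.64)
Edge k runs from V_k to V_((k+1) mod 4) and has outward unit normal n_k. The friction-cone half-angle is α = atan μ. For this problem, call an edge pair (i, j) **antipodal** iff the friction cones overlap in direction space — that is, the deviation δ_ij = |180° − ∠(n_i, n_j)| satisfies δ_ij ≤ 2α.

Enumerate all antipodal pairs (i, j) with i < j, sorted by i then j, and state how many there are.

count = 3; pairs: (0,2), (0,3), (1,3)

α = atan 0.55 = 28.81°;  2α = 57.62°
n_0 = (+0.7846, +0.6200)
n_1 = (-0.6489, +0.7608)
n_2 = (-0.9976, -0.0698)
n_3 = (+0.0127, -0.9999)
  (0,1): δ = 87.85°  ·
  (0,2): δ = 34.31°  ✓
  (0,3): δ = 52.41°  ✓
  (1,2): δ = 126.46°  ·
  (1,3): δ = 39.74°  ✓
  (2,3): δ = 93.28°  ·
antipodal pairs: 3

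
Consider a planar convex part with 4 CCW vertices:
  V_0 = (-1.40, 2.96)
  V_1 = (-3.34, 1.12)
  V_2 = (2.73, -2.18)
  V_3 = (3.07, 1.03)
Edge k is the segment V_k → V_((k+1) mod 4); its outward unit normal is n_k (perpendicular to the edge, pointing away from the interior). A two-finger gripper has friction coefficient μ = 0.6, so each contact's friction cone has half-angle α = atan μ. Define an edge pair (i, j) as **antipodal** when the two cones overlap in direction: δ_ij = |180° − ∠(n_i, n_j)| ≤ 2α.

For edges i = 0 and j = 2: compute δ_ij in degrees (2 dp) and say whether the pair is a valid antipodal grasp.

α = atan 0.6 = 30.96°;  2α = 61.93°
edge 0: e_0 = (-1.94, -1.84);  n_0 = (-0.6882, +0.7256)
edge 2: e_2 = (+0.34, +3.21);  n_2 = (+0.9944, -0.1053)
∠(n_0, n_2) = 139.53°
δ = |180° − 139.53°| = 40.47°
40.47° ≤ 2α = 61.93°  →  valid

δ = 40.47°, valid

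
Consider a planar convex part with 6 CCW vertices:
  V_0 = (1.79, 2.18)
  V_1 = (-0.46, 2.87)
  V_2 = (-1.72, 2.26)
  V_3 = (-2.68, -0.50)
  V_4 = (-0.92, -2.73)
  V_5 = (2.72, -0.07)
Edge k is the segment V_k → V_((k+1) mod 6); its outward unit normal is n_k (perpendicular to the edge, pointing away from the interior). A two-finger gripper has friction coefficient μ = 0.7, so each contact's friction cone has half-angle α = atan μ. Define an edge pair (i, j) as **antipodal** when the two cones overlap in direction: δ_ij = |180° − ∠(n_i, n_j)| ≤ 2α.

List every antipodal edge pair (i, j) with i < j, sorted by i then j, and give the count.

α = atan 0.7 = 34.99°;  2α = 69.98°
n_0 = (+0.2932, +0.9561)
n_1 = (-0.4357, +0.9001)
n_2 = (-0.9445, +0.3285)
n_3 = (-0.7850, -0.6195)
n_4 = (+0.5900, -0.8074)
n_5 = (+0.9242, +0.3820)
  (0,1): δ = 137.12°  ·
  (0,2): δ = 92.13°  ·
  (0,3): δ = 34.67°  ✓
  (0,4): δ = 53.21°  ✓
  (0,5): δ = 129.51°  ·
  (1,2): δ = 135.01°  ·
  (1,3): δ = 77.55°  ·
  (1,4): δ = 10.33°  ✓
  (1,5): δ = 86.62°  ·
  (2,3): δ = 122.54°  ·
  (2,4): δ = 34.66°  ✓
  (2,5): δ = 41.64°  ✓
  (3,4): δ = 92.12°  ·
  (3,5): δ = 15.82°  ✓
  (4,5): δ = 103.70°  ·
antipodal pairs: 6

count = 6; pairs: (0,3), (0,4), (1,4), (2,4), (2,5), (3,5)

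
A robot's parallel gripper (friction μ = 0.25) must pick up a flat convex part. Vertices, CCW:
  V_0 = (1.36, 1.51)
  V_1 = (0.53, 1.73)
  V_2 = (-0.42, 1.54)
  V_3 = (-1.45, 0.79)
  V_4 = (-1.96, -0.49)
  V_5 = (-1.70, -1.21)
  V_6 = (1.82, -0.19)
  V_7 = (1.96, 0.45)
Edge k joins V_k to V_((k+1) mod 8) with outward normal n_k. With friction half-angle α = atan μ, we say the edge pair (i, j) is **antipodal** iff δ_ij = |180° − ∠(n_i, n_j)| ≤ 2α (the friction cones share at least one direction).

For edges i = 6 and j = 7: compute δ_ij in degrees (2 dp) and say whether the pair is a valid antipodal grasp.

δ = 138.15°, invalid

α = atan 0.25 = 14.04°;  2α = 28.07°
edge 6: e_6 = (+0.14, +0.64);  n_6 = (+0.9769, -0.2137)
edge 7: e_7 = (-0.60, +1.06);  n_7 = (+0.8703, +0.4926)
∠(n_6, n_7) = 41.85°
δ = |180° − 41.85°| = 138.15°
138.15° > 2α = 28.07°  →  invalid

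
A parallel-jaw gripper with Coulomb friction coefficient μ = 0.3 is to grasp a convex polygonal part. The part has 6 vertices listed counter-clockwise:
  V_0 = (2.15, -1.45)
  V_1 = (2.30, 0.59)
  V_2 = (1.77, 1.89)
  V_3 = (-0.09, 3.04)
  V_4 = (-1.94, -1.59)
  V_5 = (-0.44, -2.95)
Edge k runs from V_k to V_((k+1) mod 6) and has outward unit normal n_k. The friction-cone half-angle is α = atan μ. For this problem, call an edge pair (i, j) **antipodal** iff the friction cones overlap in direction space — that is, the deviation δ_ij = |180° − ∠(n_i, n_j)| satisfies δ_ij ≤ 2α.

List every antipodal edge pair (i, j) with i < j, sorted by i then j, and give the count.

α = atan 0.3 = 16.70°;  2α = 33.40°
n_0 = (+0.9973, -0.0733)
n_1 = (+0.9260, +0.3775)
n_2 = (+0.5259, +0.8506)
n_3 = (-0.9286, +0.3710)
n_4 = (-0.6717, -0.7408)
n_5 = (+0.5012, -0.8654)
  (0,1): δ = 153.61°  ·
  (0,2): δ = 117.52°  ·
  (0,3): δ = 17.57°  ✓
  (0,4): δ = 52.01°  ·
  (0,5): δ = 124.28°  ·
  (1,2): δ = 143.91°  ·
  (1,3): δ = 43.96°  ·
  (1,4): δ = 25.62°  ✓
  (1,5): δ = 97.90°  ·
  (2,3): δ = 80.05°  ·
  (2,4): δ = 10.47°  ✓
  (2,5): δ = 61.80°  ·
  (3,4): δ = 110.42°  ·
  (3,5): δ = 38.14°  ·
  (4,5): δ = 107.73°  ·
antipodal pairs: 3

count = 3; pairs: (0,3), (1,4), (2,4)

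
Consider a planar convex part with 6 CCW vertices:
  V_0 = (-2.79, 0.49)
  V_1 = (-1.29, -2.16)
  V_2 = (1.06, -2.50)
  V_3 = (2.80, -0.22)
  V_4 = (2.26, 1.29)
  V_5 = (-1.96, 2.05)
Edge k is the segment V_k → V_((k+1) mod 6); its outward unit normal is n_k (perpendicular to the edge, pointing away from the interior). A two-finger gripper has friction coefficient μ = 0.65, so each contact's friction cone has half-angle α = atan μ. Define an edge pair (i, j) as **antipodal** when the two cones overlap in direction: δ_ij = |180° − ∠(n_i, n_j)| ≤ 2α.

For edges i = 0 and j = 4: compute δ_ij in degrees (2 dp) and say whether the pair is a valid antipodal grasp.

α = atan 0.65 = 33.02°;  2α = 66.05°
edge 0: e_0 = (+1.50, -2.65);  n_0 = (-0.8703, -0.4926)
edge 4: e_4 = (-4.22, +0.76);  n_4 = (+0.1772, +0.9842)
∠(n_0, n_4) = 129.72°
δ = |180° − 129.72°| = 50.28°
50.28° ≤ 2α = 66.05°  →  valid

δ = 50.28°, valid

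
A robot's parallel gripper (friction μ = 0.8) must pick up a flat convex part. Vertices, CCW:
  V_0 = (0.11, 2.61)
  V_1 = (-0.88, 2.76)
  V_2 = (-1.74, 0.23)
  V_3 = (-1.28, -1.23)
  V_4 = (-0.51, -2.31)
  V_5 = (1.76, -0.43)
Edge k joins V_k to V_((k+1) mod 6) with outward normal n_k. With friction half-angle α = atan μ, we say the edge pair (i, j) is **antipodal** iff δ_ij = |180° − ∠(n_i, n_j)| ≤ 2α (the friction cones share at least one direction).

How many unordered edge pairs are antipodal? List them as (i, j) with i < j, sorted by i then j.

α = atan 0.8 = 38.66°;  2α = 77.32°
n_0 = (+0.1498, +0.9887)
n_1 = (-0.9468, +0.3218)
n_2 = (-0.9538, -0.3005)
n_3 = (-0.8142, -0.5805)
n_4 = (+0.6378, -0.7702)
n_5 = (+0.8789, +0.4770)
  (0,1): δ = 100.16°  ·
  (0,2): δ = 63.90°  ✓
  (0,3): δ = 45.90°  ✓
  (0,4): δ = 48.25°  ✓
  (0,5): δ = 127.11°  ·
  (1,2): δ = 143.74°  ·
  (1,3): δ = 125.74°  ·
  (1,4): δ = 31.59°  ✓
  (1,5): δ = 47.27°  ✓
  (2,3): δ = 162.00°  ·
  (2,4): δ = 67.86°  ✓
  (2,5): δ = 11.00°  ✓
  (3,4): δ = 85.86°  ·
  (3,5): δ = 7.00°  ✓
  (4,5): δ = 101.14°  ·
antipodal pairs: 8

count = 8; pairs: (0,2), (0,3), (0,4), (1,4), (1,5), (2,4), (2,5), (3,5)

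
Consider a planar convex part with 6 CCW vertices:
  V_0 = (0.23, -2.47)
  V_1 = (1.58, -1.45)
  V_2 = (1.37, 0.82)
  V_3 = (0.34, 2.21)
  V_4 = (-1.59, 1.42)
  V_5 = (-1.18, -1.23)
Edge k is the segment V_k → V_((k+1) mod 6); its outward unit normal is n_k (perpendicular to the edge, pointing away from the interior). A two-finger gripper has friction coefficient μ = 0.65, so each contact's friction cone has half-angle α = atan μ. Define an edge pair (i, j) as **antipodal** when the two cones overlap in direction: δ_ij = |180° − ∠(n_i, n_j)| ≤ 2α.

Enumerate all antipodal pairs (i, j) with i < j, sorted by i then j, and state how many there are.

α = atan 0.65 = 33.02°;  2α = 66.05°
n_0 = (+0.6028, -0.7979)
n_1 = (+0.9957, +0.0921)
n_2 = (+0.8035, +0.5954)
n_3 = (-0.3788, +0.9255)
n_4 = (-0.9882, -0.1529)
n_5 = (-0.6604, -0.7509)
  (0,1): δ = 121.79°  ·
  (0,2): δ = 90.53°  ·
  (0,3): δ = 14.81°  ✓
  (0,4): δ = 61.72°  ✓
  (0,5): δ = 101.60°  ·
  (1,2): δ = 148.75°  ·
  (1,3): δ = 73.02°  ·
  (1,4): δ = 3.51°  ✓
  (1,5): δ = 43.39°  ✓
  (2,3): δ = 104.28°  ·
  (2,4): δ = 27.74°  ✓
  (2,5): δ = 12.13°  ✓
  (3,4): δ = 103.47°  ·
  (3,5): δ = 63.59°  ✓
  (4,5): δ = 140.12°  ·
antipodal pairs: 7

count = 7; pairs: (0,3), (0,4), (1,4), (1,5), (2,4), (2,5), (3,5)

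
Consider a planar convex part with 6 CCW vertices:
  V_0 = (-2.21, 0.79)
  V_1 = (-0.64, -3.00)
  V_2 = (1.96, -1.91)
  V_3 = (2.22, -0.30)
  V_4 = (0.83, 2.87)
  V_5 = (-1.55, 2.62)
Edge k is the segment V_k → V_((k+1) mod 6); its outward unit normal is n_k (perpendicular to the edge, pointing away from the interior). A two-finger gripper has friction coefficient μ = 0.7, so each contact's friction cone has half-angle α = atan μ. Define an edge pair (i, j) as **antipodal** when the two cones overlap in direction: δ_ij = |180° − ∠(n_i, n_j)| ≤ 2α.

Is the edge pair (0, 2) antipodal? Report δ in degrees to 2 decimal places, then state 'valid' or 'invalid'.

δ = 31.68°, valid

α = atan 0.7 = 34.99°;  2α = 69.98°
edge 0: e_0 = (+1.57, -3.79);  n_0 = (-0.9239, -0.3827)
edge 2: e_2 = (+0.26, +1.61);  n_2 = (+0.9872, -0.1594)
∠(n_0, n_2) = 148.32°
δ = |180° − 148.32°| = 31.68°
31.68° ≤ 2α = 69.98°  →  valid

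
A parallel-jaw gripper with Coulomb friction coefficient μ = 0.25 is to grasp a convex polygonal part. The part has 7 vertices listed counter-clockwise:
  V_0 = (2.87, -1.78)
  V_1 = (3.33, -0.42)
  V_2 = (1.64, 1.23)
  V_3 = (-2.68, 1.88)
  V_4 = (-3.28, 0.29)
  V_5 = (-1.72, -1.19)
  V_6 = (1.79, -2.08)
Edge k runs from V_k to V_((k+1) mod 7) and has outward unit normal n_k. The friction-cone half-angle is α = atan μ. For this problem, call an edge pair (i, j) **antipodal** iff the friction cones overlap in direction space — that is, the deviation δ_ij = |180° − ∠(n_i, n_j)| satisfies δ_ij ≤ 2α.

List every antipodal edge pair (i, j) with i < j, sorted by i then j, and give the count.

α = atan 0.25 = 14.04°;  2α = 28.07°
n_0 = (+0.9473, -0.3204)
n_1 = (+0.6986, +0.7155)
n_2 = (+0.1488, +0.9889)
n_3 = (-0.9356, +0.3531)
n_4 = (-0.6883, -0.7255)
n_5 = (-0.2458, -0.9693)
n_6 = (+0.2676, -0.9635)
  (0,1): δ = 115.63°  ·
  (0,2): δ = 79.87°  ·
  (0,3): δ = 1.99°  ✓
  (0,4): δ = 65.19°  ·
  (0,5): δ = 94.46°  ·
  (0,6): δ = 124.21°  ·
  (1,2): δ = 144.24°  ·
  (1,3): δ = 66.36°  ·
  (1,4): δ = 0.82°  ✓
  (1,5): δ = 30.09°  ·
  (1,6): δ = 59.84°  ·
  (2,3): δ = 102.12°  ·
  (2,4): δ = 34.94°  ·
  (2,5): δ = 5.67°  ✓
  (2,6): δ = 24.08°  ✓
  (3,4): δ = 112.82°  ·
  (3,5): δ = 83.55°  ·
  (3,6): δ = 53.80°  ·
  (4,5): δ = 150.74°  ·
  (4,6): δ = 120.98°  ·
  (5,6): δ = 150.25°  ·
antipodal pairs: 4

count = 4; pairs: (0,3), (1,4), (2,5), (2,6)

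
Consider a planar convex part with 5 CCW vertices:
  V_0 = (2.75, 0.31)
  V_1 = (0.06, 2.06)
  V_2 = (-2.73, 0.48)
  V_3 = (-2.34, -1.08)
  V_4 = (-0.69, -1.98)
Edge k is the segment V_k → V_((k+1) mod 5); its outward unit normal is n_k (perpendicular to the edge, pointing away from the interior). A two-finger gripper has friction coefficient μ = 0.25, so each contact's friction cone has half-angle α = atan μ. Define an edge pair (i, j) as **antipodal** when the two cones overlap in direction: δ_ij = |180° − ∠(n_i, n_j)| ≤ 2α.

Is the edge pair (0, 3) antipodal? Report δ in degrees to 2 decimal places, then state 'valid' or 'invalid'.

δ = 4.44°, valid

α = atan 0.25 = 14.04°;  2α = 28.07°
edge 0: e_0 = (-2.69, +1.75);  n_0 = (+0.5453, +0.8382)
edge 3: e_3 = (+1.65, -0.90);  n_3 = (-0.4789, -0.8779)
∠(n_0, n_3) = 175.56°
δ = |180° − 175.56°| = 4.44°
4.44° ≤ 2α = 28.07°  →  valid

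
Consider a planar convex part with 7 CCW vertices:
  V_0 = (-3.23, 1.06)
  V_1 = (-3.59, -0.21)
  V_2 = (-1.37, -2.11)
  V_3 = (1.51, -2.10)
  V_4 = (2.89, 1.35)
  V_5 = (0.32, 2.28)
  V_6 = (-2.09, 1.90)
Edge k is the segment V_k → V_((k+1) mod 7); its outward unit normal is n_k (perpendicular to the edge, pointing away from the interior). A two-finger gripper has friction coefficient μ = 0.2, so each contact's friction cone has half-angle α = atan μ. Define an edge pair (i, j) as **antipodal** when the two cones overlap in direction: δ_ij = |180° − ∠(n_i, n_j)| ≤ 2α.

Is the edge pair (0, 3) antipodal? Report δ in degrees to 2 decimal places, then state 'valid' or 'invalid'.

δ = 5.98°, valid

α = atan 0.2 = 11.31°;  2α = 22.62°
edge 0: e_0 = (-0.36, -1.27);  n_0 = (-0.9621, +0.2727)
edge 3: e_3 = (+1.38, +3.45);  n_3 = (+0.9285, -0.3714)
∠(n_0, n_3) = 174.02°
δ = |180° − 174.02°| = 5.98°
5.98° ≤ 2α = 22.62°  →  valid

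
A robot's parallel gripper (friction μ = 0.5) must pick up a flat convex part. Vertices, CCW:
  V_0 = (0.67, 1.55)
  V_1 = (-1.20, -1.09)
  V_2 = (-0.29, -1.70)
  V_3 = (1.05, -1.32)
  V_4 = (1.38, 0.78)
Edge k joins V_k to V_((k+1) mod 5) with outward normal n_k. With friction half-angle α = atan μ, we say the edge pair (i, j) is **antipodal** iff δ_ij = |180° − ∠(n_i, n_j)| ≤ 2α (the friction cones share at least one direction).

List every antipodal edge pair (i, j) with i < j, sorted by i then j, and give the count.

count = 3; pairs: (0,2), (0,3), (1,4)

α = atan 0.5 = 26.57°;  2α = 53.13°
n_0 = (-0.8160, +0.5780)
n_1 = (-0.5568, -0.8306)
n_2 = (+0.2728, -0.9621)
n_3 = (+0.9879, -0.1552)
n_4 = (+0.7352, +0.6779)
  (0,1): δ = 88.52°  ·
  (0,2): δ = 38.86°  ✓
  (0,3): δ = 26.38°  ✓
  (0,4): δ = 77.99°  ·
  (1,2): δ = 130.33°  ·
  (1,3): δ = 65.10°  ·
  (1,4): δ = 13.49°  ✓
  (2,3): δ = 114.76°  ·
  (2,4): δ = 63.15°  ·
  (3,4): δ = 128.39°  ·
antipodal pairs: 3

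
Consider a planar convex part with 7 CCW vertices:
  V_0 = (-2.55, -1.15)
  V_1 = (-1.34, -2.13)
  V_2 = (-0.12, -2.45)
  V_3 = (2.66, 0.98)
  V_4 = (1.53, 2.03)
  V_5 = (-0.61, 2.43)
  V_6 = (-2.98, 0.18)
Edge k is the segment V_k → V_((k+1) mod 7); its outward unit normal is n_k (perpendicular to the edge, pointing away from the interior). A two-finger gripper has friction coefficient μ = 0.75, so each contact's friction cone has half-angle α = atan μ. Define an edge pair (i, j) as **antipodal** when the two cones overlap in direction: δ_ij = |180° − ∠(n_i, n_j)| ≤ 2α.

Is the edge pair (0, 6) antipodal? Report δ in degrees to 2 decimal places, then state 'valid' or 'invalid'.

α = atan 0.75 = 36.87°;  2α = 73.74°
edge 0: e_0 = (+1.21, -0.98);  n_0 = (-0.6294, -0.7771)
edge 6: e_6 = (+0.43, -1.33);  n_6 = (-0.9515, -0.3076)
∠(n_0, n_6) = 33.08°
δ = |180° − 33.08°| = 146.92°
146.92° > 2α = 73.74°  →  invalid

δ = 146.92°, invalid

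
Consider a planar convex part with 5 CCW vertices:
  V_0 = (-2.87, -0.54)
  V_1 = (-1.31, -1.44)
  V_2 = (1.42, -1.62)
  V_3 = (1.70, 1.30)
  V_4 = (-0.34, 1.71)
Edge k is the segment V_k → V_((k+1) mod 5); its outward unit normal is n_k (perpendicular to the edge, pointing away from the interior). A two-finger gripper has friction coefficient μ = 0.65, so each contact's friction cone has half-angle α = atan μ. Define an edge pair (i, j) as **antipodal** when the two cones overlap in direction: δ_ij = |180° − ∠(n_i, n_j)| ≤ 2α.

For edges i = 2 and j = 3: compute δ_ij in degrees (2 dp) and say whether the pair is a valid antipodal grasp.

δ = 95.89°, invalid

α = atan 0.65 = 33.02°;  2α = 66.05°
edge 2: e_2 = (+0.28, +2.92);  n_2 = (+0.9954, -0.0955)
edge 3: e_3 = (-2.04, +0.41);  n_3 = (+0.1970, +0.9804)
∠(n_2, n_3) = 84.11°
δ = |180° − 84.11°| = 95.89°
95.89° > 2α = 66.05°  →  invalid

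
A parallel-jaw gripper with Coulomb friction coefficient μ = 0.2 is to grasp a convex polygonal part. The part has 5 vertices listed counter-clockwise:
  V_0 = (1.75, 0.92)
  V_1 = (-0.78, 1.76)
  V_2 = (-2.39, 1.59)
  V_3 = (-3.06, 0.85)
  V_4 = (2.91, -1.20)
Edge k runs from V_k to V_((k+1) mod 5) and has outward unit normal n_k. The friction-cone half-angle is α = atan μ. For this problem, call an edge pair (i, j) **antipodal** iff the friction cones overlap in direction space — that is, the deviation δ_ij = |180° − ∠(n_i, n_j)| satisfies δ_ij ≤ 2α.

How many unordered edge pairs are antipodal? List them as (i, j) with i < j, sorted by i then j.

α = atan 0.2 = 11.31°;  2α = 22.62°
n_0 = (+0.3151, +0.9491)
n_1 = (-0.1050, +0.9945)
n_2 = (-0.7413, +0.6712)
n_3 = (-0.3248, -0.9458)
n_4 = (+0.8773, +0.4800)
  (0,1): δ = 155.61°  ·
  (0,2): δ = 113.79°  ·
  (0,3): δ = 0.58°  ✓
  (0,4): δ = 137.05°  ·
  (1,2): δ = 138.19°  ·
  (1,3): δ = 24.98°  ·
  (1,4): δ = 112.66°  ·
  (2,3): δ = 66.79°  ·
  (2,4): δ = 70.84°  ·
  (3,4): δ = 42.36°  ·
antipodal pairs: 1

count = 1; pairs: (0,3)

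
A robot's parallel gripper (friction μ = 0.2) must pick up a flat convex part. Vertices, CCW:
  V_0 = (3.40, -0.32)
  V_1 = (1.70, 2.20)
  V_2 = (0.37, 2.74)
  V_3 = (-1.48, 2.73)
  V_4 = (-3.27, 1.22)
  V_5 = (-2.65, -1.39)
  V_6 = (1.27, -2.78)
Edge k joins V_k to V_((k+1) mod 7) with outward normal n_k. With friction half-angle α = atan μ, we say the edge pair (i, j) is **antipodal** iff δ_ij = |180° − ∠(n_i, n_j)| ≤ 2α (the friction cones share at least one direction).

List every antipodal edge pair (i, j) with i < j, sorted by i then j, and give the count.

α = atan 0.2 = 11.31°;  2α = 22.62°
n_0 = (+0.8290, +0.5592)
n_1 = (+0.3762, +0.9265)
n_2 = (-0.0054, +1.0000)
n_3 = (-0.6448, +0.7644)
n_4 = (-0.9729, -0.2311)
n_5 = (-0.3342, -0.9425)
n_6 = (+0.7560, -0.6546)
  (0,1): δ = 146.10°  ·
  (0,2): δ = 123.69°  ·
  (0,3): δ = 83.85°  ·
  (0,4): δ = 20.64°  ✓
  (0,5): δ = 36.47°  ·
  (0,6): δ = 105.11°  ·
  (1,2): δ = 157.59°  ·
  (1,3): δ = 117.75°  ·
  (1,4): δ = 54.54°  ·
  (1,5): δ = 2.57°  ✓
  (1,6): δ = 71.21°  ·
  (2,3): δ = 140.16°  ·
  (2,4): δ = 76.95°  ·
  (2,5): δ = 19.83°  ✓
  (2,6): δ = 48.80°  ·
  (3,4): δ = 116.79°  ·
  (3,5): δ = 59.67°  ·
  (3,6): δ = 8.96°  ✓
  (4,5): δ = 122.89°  ·
  (4,6): δ = 54.25°  ·
  (5,6): δ = 111.36°  ·
antipodal pairs: 4

count = 4; pairs: (0,4), (1,5), (2,5), (3,6)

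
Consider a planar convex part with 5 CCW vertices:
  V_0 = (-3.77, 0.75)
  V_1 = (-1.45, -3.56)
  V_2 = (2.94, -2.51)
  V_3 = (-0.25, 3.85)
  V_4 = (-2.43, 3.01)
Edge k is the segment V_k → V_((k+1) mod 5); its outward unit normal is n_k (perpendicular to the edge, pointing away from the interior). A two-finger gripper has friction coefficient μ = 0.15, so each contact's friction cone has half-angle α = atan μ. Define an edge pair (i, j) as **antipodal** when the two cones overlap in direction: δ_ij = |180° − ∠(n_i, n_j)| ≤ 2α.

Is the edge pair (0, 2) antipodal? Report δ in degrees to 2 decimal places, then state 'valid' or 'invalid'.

α = atan 0.15 = 8.53°;  2α = 17.06°
edge 0: e_0 = (+2.32, -4.31);  n_0 = (-0.8805, -0.4740)
edge 2: e_2 = (-3.19, +6.36);  n_2 = (+0.8939, +0.4483)
∠(n_0, n_2) = 178.34°
δ = |180° − 178.34°| = 1.66°
1.66° ≤ 2α = 17.06°  →  valid

δ = 1.66°, valid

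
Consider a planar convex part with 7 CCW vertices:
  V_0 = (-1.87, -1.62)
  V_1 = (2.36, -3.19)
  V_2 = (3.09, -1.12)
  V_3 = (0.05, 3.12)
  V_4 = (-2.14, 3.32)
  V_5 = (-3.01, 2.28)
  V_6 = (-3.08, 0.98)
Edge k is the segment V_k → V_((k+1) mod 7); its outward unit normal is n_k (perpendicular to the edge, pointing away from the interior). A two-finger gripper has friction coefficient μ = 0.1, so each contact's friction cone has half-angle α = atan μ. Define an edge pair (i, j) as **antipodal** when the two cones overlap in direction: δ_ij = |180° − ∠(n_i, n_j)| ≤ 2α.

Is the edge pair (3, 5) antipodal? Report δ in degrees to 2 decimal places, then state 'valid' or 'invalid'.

δ = 87.86°, invalid

α = atan 0.1 = 5.71°;  2α = 11.42°
edge 3: e_3 = (-2.19, +0.20);  n_3 = (+0.0909, +0.9959)
edge 5: e_5 = (-0.07, -1.30);  n_5 = (-0.9986, +0.0538)
∠(n_3, n_5) = 92.14°
δ = |180° − 92.14°| = 87.86°
87.86° > 2α = 11.42°  →  invalid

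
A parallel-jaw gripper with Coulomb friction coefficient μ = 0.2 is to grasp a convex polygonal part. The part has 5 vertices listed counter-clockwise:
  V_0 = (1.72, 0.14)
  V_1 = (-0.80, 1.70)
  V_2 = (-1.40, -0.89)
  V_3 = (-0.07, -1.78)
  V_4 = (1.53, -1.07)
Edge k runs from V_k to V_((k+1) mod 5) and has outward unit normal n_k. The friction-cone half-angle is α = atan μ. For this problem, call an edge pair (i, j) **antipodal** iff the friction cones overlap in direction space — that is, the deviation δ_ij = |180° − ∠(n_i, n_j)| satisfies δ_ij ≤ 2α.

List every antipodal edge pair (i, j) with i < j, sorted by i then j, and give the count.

count = 2; pairs: (0,2), (1,4)

α = atan 0.2 = 11.31°;  2α = 22.62°
n_0 = (+0.5264, +0.8503)
n_1 = (-0.9742, +0.2257)
n_2 = (-0.5561, -0.8311)
n_3 = (+0.4056, -0.9140)
n_4 = (+0.9879, -0.1551)
  (0,1): δ = 71.28°  ·
  (0,2): δ = 2.03°  ✓
  (0,3): δ = 55.69°  ·
  (0,4): δ = 112.84°  ·
  (1,2): δ = 110.75°  ·
  (1,3): δ = 53.03°  ·
  (1,4): δ = 4.12°  ✓
  (2,3): δ = 122.28°  ·
  (2,4): δ = 65.13°  ·
  (3,4): δ = 122.85°  ·
antipodal pairs: 2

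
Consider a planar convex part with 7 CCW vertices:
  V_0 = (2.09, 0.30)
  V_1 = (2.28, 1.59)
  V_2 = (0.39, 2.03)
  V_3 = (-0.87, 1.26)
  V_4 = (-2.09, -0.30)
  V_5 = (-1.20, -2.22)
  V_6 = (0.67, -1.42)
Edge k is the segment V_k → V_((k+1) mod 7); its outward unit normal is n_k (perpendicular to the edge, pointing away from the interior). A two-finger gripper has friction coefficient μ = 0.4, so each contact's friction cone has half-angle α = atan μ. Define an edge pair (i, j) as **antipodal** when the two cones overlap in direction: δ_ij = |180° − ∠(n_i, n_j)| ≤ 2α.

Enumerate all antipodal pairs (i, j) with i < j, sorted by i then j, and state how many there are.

α = atan 0.4 = 21.80°;  2α = 43.60°
n_0 = (+0.9893, -0.1457)
n_1 = (+0.2267, +0.9740)
n_2 = (-0.5215, +0.8533)
n_3 = (-0.7877, +0.6160)
n_4 = (-0.9073, -0.4206)
n_5 = (+0.3933, -0.9194)
n_6 = (+0.7712, -0.6366)
  (0,1): δ = 94.73°  ·
  (0,2): δ = 50.19°  ·
  (0,3): δ = 29.65°  ✓
  (0,4): δ = 33.25°  ✓
  (0,5): δ = 121.54°  ·
  (0,6): δ = 148.84°  ·
  (1,2): δ = 135.47°  ·
  (1,3): δ = 114.92°  ·
  (1,4): δ = 52.03°  ·
  (1,5): δ = 36.27°  ✓
  (1,6): δ = 63.56°  ·
  (2,3): δ = 159.46°  ·
  (2,4): δ = 96.56°  ·
  (2,5): δ = 8.27°  ✓
  (2,6): δ = 19.03°  ✓
  (3,4): δ = 117.10°  ·
  (3,5): δ = 28.81°  ✓
  (3,6): δ = 1.52°  ✓
  (4,5): δ = 91.71°  ·
  (4,6): δ = 64.41°  ·
  (5,6): δ = 152.70°  ·
antipodal pairs: 7

count = 7; pairs: (0,3), (0,4), (1,5), (2,5), (2,6), (3,5), (3,6)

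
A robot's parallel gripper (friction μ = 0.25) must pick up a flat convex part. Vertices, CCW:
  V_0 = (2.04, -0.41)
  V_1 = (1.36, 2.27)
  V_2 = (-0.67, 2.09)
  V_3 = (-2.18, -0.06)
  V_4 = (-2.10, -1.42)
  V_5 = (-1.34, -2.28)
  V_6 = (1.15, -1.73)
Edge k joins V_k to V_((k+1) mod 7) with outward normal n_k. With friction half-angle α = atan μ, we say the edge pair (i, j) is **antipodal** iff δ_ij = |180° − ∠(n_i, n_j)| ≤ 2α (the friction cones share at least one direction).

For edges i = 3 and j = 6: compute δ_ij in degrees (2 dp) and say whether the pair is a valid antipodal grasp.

α = atan 0.25 = 14.04°;  2α = 28.07°
edge 3: e_3 = (+0.08, -1.36);  n_3 = (-0.9983, -0.0587)
edge 6: e_6 = (+0.89, +1.32);  n_6 = (+0.8291, -0.5590)
∠(n_3, n_6) = 142.64°
δ = |180° − 142.64°| = 37.36°
37.36° > 2α = 28.07°  →  invalid

δ = 37.36°, invalid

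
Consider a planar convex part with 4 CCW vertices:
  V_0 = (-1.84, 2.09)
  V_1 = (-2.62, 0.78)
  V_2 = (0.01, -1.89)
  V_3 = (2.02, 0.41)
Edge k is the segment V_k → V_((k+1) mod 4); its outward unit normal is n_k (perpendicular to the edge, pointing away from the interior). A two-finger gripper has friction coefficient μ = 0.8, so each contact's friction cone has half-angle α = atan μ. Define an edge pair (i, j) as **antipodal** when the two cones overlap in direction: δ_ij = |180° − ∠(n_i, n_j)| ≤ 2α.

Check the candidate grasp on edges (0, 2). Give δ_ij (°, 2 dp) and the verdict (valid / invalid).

δ = 10.38°, valid

α = atan 0.8 = 38.66°;  2α = 77.32°
edge 0: e_0 = (-0.78, -1.31);  n_0 = (-0.8592, +0.5116)
edge 2: e_2 = (+2.01, +2.30);  n_2 = (+0.7530, -0.6580)
∠(n_0, n_2) = 169.62°
δ = |180° − 169.62°| = 10.38°
10.38° ≤ 2α = 77.32°  →  valid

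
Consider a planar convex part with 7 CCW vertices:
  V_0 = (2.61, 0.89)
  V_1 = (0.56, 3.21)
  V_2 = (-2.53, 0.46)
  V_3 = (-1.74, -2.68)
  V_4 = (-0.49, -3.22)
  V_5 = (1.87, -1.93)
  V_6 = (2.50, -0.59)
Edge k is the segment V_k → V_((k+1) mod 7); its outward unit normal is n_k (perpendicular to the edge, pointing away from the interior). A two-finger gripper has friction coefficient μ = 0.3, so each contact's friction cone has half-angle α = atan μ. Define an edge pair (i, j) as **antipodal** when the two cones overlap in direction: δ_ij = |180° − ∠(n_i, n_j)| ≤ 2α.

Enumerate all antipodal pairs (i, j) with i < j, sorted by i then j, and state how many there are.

α = atan 0.3 = 16.70°;  2α = 33.40°
n_0 = (+0.7494, +0.6622)
n_1 = (-0.6648, +0.7470)
n_2 = (-0.9698, -0.2440)
n_3 = (-0.3966, -0.9180)
n_4 = (+0.4796, -0.8775)
n_5 = (+0.9050, -0.4255)
n_6 = (+0.9972, -0.0741)
  (0,1): δ = 89.80°  ·
  (0,2): δ = 27.34°  ✓
  (0,3): δ = 25.17°  ✓
  (0,4): δ = 77.20°  ·
  (0,5): δ = 113.35°  ·
  (0,6): δ = 134.28°  ·
  (1,2): δ = 117.55°  ·
  (1,3): δ = 65.03°  ·
  (1,4): δ = 13.01°  ✓
  (1,5): δ = 23.15°  ✓
  (1,6): δ = 44.08°  ·
  (2,3): δ = 127.49°  ·
  (2,4): δ = 75.46°  ·
  (2,5): δ = 39.30°  ·
  (2,6): δ = 18.37°  ✓
  (3,4): δ = 127.97°  ·
  (3,5): δ = 91.82°  ·
  (3,6): δ = 70.89°  ·
  (4,5): δ = 143.84°  ·
  (4,6): δ = 122.91°  ·
  (5,6): δ = 159.07°  ·
antipodal pairs: 5

count = 5; pairs: (0,2), (0,3), (1,4), (1,5), (2,6)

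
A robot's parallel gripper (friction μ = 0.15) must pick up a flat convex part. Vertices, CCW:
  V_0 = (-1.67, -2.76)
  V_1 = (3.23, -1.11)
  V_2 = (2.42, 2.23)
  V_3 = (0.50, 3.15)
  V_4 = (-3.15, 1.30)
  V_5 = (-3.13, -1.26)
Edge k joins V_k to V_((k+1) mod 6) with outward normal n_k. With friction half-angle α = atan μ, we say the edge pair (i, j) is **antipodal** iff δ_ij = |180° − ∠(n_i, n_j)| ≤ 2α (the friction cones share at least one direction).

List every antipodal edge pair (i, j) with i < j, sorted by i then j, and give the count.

count = 2; pairs: (0,3), (1,4)

α = atan 0.15 = 8.53°;  2α = 17.06°
n_0 = (+0.3191, -0.9477)
n_1 = (+0.9718, +0.2357)
n_2 = (+0.4321, +0.9018)
n_3 = (-0.4521, +0.8920)
n_4 = (-1.0000, -0.0078)
n_5 = (-0.7166, -0.6975)
  (0,1): δ = 94.98°  ·
  (0,2): δ = 44.21°  ·
  (0,3): δ = 8.27°  ✓
  (0,4): δ = 71.84°  ·
  (0,5): δ = 115.62°  ·
  (1,2): δ = 129.23°  ·
  (1,3): δ = 76.75°  ·
  (1,4): δ = 13.18°  ✓
  (1,5): δ = 30.59°  ·
  (2,3): δ = 127.52°  ·
  (2,4): δ = 63.95°  ·
  (2,5): δ = 20.17°  ·
  (3,4): δ = 116.43°  ·
  (3,5): δ = 72.65°  ·
  (4,5): δ = 136.22°  ·
antipodal pairs: 2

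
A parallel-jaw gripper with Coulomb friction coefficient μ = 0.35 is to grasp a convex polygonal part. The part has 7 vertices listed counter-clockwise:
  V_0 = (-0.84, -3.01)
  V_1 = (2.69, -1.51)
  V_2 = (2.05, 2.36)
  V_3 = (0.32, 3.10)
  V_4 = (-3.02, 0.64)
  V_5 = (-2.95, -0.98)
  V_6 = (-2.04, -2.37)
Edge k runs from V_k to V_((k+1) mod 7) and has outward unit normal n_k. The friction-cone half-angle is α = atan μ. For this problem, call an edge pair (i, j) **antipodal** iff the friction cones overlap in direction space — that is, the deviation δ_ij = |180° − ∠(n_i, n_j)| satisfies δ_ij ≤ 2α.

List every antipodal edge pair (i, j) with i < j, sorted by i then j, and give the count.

count = 5; pairs: (0,3), (1,4), (1,5), (2,5), (2,6)

α = atan 0.35 = 19.29°;  2α = 38.58°
n_0 = (+0.3911, -0.9204)
n_1 = (+0.9866, +0.1632)
n_2 = (+0.3933, +0.9194)
n_3 = (-0.5930, +0.8052)
n_4 = (-0.9991, -0.0432)
n_5 = (-0.8367, -0.5477)
n_6 = (-0.4706, -0.8824)
  (0,1): δ = 103.63°  ·
  (0,2): δ = 46.18°  ·
  (0,3): δ = 13.35°  ✓
  (0,4): δ = 69.45°  ·
  (0,5): δ = 100.19°  ·
  (0,6): δ = 128.91°  ·
  (1,2): δ = 122.55°  ·
  (1,3): δ = 63.02°  ·
  (1,4): δ = 6.92°  ✓
  (1,5): δ = 23.82°  ✓
  (1,6): δ = 52.54°  ·
  (2,3): δ = 120.47°  ·
  (2,4): δ = 64.37°  ·
  (2,5): δ = 33.63°  ✓
  (2,6): δ = 4.91°  ✓
  (3,4): δ = 123.90°  ·
  (3,5): δ = 93.16°  ·
  (3,6): δ = 64.45°  ·
  (4,5): δ = 149.26°  ·
  (4,6): δ = 120.55°  ·
  (5,6): δ = 151.28°  ·
antipodal pairs: 5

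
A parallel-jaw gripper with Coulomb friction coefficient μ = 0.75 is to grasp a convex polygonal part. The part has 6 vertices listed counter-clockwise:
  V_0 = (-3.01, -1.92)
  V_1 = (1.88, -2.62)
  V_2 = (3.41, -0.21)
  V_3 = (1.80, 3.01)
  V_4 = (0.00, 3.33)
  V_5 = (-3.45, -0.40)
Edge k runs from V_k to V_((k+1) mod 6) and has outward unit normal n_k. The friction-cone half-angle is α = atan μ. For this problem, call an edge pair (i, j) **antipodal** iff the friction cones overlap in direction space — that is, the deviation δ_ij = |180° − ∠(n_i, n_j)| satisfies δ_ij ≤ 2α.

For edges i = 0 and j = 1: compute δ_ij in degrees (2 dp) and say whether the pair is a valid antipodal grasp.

δ = 114.26°, invalid

α = atan 0.75 = 36.87°;  2α = 73.74°
edge 0: e_0 = (+4.89, -0.70);  n_0 = (-0.1417, -0.9899)
edge 1: e_1 = (+1.53, +2.41);  n_1 = (+0.8442, -0.5360)
∠(n_0, n_1) = 65.74°
δ = |180° − 65.74°| = 114.26°
114.26° > 2α = 73.74°  →  invalid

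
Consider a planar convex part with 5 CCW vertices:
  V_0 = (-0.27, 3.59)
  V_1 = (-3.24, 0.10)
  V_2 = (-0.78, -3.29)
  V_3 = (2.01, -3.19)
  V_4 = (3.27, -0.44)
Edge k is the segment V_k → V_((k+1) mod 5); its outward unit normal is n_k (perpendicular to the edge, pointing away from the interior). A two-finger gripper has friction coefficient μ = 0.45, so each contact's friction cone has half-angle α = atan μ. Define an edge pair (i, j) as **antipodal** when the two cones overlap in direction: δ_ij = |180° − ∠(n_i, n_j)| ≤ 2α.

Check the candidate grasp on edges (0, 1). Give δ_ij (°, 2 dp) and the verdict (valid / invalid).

α = atan 0.45 = 24.23°;  2α = 48.46°
edge 0: e_0 = (-2.97, -3.49);  n_0 = (-0.7616, +0.6481)
edge 1: e_1 = (+2.46, -3.39);  n_1 = (-0.8094, -0.5873)
∠(n_0, n_1) = 76.36°
δ = |180° − 76.36°| = 103.64°
103.64° > 2α = 48.46°  →  invalid

δ = 103.64°, invalid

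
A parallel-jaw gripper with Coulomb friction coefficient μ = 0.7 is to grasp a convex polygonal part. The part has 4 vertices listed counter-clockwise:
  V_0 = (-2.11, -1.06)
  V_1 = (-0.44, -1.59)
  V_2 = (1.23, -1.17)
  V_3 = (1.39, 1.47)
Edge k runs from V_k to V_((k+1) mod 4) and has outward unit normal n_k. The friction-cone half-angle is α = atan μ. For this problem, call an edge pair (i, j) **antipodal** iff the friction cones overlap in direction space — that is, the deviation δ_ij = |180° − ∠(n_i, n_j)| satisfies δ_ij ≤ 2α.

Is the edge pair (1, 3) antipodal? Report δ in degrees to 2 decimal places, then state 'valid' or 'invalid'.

δ = 21.74°, valid

α = atan 0.7 = 34.99°;  2α = 69.98°
edge 1: e_1 = (+1.67, +0.42);  n_1 = (+0.2439, -0.9698)
edge 3: e_3 = (-3.50, -2.53);  n_3 = (-0.5858, +0.8104)
∠(n_1, n_3) = 158.26°
δ = |180° − 158.26°| = 21.74°
21.74° ≤ 2α = 69.98°  →  valid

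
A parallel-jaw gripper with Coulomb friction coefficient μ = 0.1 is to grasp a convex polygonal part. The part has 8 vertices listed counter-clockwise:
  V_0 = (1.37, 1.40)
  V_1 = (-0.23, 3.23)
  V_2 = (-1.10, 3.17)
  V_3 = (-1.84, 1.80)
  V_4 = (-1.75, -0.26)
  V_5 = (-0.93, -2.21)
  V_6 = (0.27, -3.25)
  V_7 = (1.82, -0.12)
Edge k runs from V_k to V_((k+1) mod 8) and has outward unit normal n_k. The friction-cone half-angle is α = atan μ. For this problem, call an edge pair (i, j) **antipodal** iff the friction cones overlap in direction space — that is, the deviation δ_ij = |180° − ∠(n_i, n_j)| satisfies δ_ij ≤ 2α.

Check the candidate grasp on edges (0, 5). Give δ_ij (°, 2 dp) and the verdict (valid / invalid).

α = atan 0.1 = 5.71°;  2α = 11.42°
edge 0: e_0 = (-1.60, +1.83);  n_0 = (+0.7528, +0.6582)
edge 5: e_5 = (+1.20, -1.04);  n_5 = (-0.6549, -0.7557)
∠(n_0, n_5) = 172.08°
δ = |180° − 172.08°| = 7.92°
7.92° ≤ 2α = 11.42°  →  valid

δ = 7.92°, valid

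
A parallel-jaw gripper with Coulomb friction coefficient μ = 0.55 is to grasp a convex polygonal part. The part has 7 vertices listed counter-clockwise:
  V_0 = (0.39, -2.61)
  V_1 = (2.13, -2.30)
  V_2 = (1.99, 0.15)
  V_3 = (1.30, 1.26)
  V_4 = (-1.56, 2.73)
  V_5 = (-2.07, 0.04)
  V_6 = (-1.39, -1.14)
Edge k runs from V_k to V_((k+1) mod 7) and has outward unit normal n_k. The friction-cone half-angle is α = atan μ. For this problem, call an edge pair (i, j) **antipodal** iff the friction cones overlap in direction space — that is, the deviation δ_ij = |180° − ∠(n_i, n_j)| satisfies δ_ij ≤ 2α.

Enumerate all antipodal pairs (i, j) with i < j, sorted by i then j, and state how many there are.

count = 9; pairs: (0,3), (1,4), (1,5), (1,6), (2,4), (2,5), (2,6), (3,5), (3,6)

α = atan 0.55 = 28.81°;  2α = 57.62°
n_0 = (+0.1754, -0.9845)
n_1 = (+0.9984, +0.0570)
n_2 = (+0.8493, +0.5279)
n_3 = (+0.4571, +0.8894)
n_4 = (-0.9825, +0.1863)
n_5 = (-0.8664, -0.4993)
n_6 = (-0.6368, -0.7711)
  (0,1): δ = 96.83°  ·
  (0,2): δ = 68.24°  ·
  (0,3): δ = 37.30°  ✓
  (0,4): δ = 69.16°  ·
  (0,5): δ = 109.85°  ·
  (0,6): δ = 130.35°  ·
  (1,2): δ = 151.40°  ·
  (1,3): δ = 120.47°  ·
  (1,4): δ = 14.01°  ✓
  (1,5): δ = 26.68°  ✓
  (1,6): δ = 47.18°  ✓
  (2,3): δ = 149.07°  ·
  (2,4): δ = 42.60°  ✓
  (2,5): δ = 1.91°  ✓
  (2,6): δ = 18.58°  ✓
  (3,4): δ = 73.53°  ·
  (3,5): δ = 32.84°  ✓
  (3,6): δ = 12.35°  ✓
  (4,5): δ = 139.31°  ·
  (4,6): δ = 118.82°  ·
  (5,6): δ = 159.50°  ·
antipodal pairs: 9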